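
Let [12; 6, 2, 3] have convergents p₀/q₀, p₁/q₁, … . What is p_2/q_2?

Using pₖ = aₖpₖ₋₁ + pₖ₋₂, qₖ = aₖqₖ₋₁ + qₖ₋₂ (with p₋₁=1, p₋₂=0, q₋₁=0, q₋₂=1):
  k=0: a=12, p=12, q=1
  k=1: a=6, p=73, q=6
  k=2: a=2, p=158, q=13

158/13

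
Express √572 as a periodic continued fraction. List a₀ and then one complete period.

a₀ = ⌊√572⌋ = 23.
With m₀=0, d₀=1 and mₖ₊₁ = dₖaₖ − mₖ, dₖ₊₁ = (n − mₖ₊₁²)/dₖ, aₖ₊₁ = ⌊(a₀+mₖ₊₁)/dₖ₊₁⌋:
  k=1: m=23, d=43, a=1
  k=2: m=20, d=4, a=10
  k=3: m=20, d=43, a=1
  k=4: m=23, d=1, a=46
d=1 and a=2a₀=46 at k=4, so the next step gives (m, d) = (23, 43) again — its k=1 value — and the period has length 4.

[23; 1, 10, 1, 46]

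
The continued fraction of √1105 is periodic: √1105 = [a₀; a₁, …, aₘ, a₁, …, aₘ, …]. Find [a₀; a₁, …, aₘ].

[33; 4, 7, 7, 4, 66]

a₀ = ⌊√1105⌋ = 33.
With m₀=0, d₀=1 and mₖ₊₁ = dₖaₖ − mₖ, dₖ₊₁ = (n − mₖ₊₁²)/dₖ, aₖ₊₁ = ⌊(a₀+mₖ₊₁)/dₖ₊₁⌋:
  k=1: m=33, d=16, a=4
  k=2: m=31, d=9, a=7
  k=3: m=32, d=9, a=7
  k=4: m=31, d=16, a=4
  k=5: m=33, d=1, a=66
d=1 and a=2a₀=66 at k=5, so the next step gives (m, d) = (33, 16) again — its k=1 value — and the period has length 5.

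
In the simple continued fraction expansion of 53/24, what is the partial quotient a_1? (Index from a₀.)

53 = 2·24 + 5   →  a_0 = 2
24 = 4·5 + 4   →  a_1 = 4

4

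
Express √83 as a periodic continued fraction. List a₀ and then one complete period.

[9; 9, 18]

a₀ = ⌊√83⌋ = 9.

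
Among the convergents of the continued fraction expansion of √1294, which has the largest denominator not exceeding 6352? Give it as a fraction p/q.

93204/2591

√1294 = [35; 1, 34, 1, 70, …] (period length 4).
Convergents:
  p_0/q_0 = 35/1
  p_1/q_1 = 36/1
  p_2/q_2 = 1259/35
  p_3/q_3 = 1295/36
  p_4/q_4 = 91909/2555
  p_5/q_5 = 93204/2591
  p_6/q_6 = 3260845/90649
q_5 = 2591 ≤ 6352 < 90649 = q_6, so the answer is 93204/2591.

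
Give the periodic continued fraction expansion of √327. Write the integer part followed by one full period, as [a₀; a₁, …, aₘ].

[18; 12, 36]

a₀ = ⌊√327⌋ = 18.
With m₀=0, d₀=1 and mₖ₊₁ = dₖaₖ − mₖ, dₖ₊₁ = (n − mₖ₊₁²)/dₖ, aₖ₊₁ = ⌊(a₀+mₖ₊₁)/dₖ₊₁⌋:
  k=1: m=18, d=3, a=12
  k=2: m=18, d=1, a=36
d=1 and a=2a₀=36 at k=2, so the next step gives (m, d) = (18, 3) again — its k=1 value — and the period has length 2.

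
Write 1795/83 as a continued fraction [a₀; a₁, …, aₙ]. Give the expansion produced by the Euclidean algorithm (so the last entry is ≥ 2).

1795 = 21*83 + 52
83 = 1*52 + 31
52 = 1*31 + 21
31 = 1*21 + 10
21 = 2*10 + 1
10 = 10*1 + 0  (stop)
So 1795/83 = [21; 1, 1, 1, 2, 10].

[21; 1, 1, 1, 2, 10]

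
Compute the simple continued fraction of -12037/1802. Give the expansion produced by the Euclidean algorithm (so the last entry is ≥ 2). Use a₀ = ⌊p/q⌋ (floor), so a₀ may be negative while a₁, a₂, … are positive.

[-7; 3, 8, 7, 1, 8]

-12037 = -7·1802 + 577
1802 = 3·577 + 71
577 = 8·71 + 9
71 = 7·9 + 8
9 = 1·8 + 1
8 = 8·1 + 0  (stop)
So -12037/1802 = [-7; 3, 8, 7, 1, 8].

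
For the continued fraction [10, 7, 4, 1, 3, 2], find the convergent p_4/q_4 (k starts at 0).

Using pₖ = aₖpₖ₋₁ + pₖ₋₂, qₖ = aₖqₖ₋₁ + qₖ₋₂ (with p₋₁=1, p₋₂=0, q₋₁=0, q₋₂=1):
  k=0: a=10, p=10, q=1
  k=1: a=7, p=71, q=7
  k=2: a=4, p=294, q=29
  k=3: a=1, p=365, q=36
  k=4: a=3, p=1389, q=137

1389/137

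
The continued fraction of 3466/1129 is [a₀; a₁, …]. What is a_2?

3

3466 = 3·1129 + 79   →  a_0 = 3
1129 = 14·79 + 23   →  a_1 = 14
79 = 3·23 + 10   →  a_2 = 3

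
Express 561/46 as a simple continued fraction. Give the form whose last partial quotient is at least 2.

[12; 5, 9]

561 = 12*46 + 9
46 = 5*9 + 1
9 = 9*1 + 0  (stop)
So 561/46 = [12; 5, 9].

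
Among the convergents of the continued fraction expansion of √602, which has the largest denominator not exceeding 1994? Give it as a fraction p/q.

34031/1387

√602 = [24; 1, 1, 6, 1, 1, 48, …] (period length 6).
Convergents:
  p_0/q_0 = 24/1
  p_1/q_1 = 25/1
  p_2/q_2 = 49/2
  p_3/q_3 = 319/13
  p_4/q_4 = 368/15
  p_5/q_5 = 687/28
  p_6/q_6 = 33344/1359
  p_7/q_7 = 34031/1387
  p_8/q_8 = 67375/2746
q_7 = 1387 ≤ 1994 < 2746 = q_8, so the answer is 34031/1387.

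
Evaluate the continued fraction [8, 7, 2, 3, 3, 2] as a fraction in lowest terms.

Fold from the inside: start with 2/1.
  3 + 1/2 = 7/2
  3 + 2/7 = 23/7
  2 + 7/23 = 53/23
  7 + 23/53 = 394/53
  8 + 53/394 = 3205/394

3205/394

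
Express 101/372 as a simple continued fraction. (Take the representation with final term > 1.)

[0; 3, 1, 2, 6, 2, 2]

101 = 0*372 + 101
372 = 3*101 + 69
101 = 1*69 + 32
69 = 2*32 + 5
32 = 6*5 + 2
5 = 2*2 + 1
2 = 2*1 + 0  (stop)
So 101/372 = [0; 3, 1, 2, 6, 2, 2].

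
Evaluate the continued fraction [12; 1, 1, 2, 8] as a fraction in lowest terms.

Using pₖ = aₖpₖ₋₁ + pₖ₋₂ and qₖ = aₖqₖ₋₁ + qₖ₋₂:
  k=0: a=12, p=12, q=1
  k=1: a=1, p=13, q=1
  k=2: a=1, p=25, q=2
  k=3: a=2, p=63, q=5
  k=4: a=8, p=529, q=42

529/42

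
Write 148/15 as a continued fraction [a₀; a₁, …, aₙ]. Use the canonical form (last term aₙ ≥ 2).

[9; 1, 6, 2]

148 = 9*15 + 13
15 = 1*13 + 2
13 = 6*2 + 1
2 = 2*1 + 0  (stop)
So 148/15 = [9; 1, 6, 2].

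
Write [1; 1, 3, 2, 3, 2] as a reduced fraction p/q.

126/71

Fold from the inside: start with 2/1.
  3 + 1/2 = 7/2
  2 + 2/7 = 16/7
  3 + 7/16 = 55/16
  1 + 16/55 = 71/55
  1 + 55/71 = 126/71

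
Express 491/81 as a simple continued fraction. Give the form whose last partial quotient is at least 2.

491 = 6·81 + 5
81 = 16·5 + 1
5 = 5·1 + 0  (stop)
So 491/81 = [6; 16, 5].

[6; 16, 5]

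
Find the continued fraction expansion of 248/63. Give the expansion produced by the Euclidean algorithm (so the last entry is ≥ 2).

248 = 3·63 + 59
63 = 1·59 + 4
59 = 14·4 + 3
4 = 1·3 + 1
3 = 3·1 + 0  (stop)
So 248/63 = [3; 1, 14, 1, 3].

[3; 1, 14, 1, 3]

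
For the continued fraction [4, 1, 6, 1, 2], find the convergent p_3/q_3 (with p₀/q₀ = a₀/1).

Using pₖ = aₖpₖ₋₁ + pₖ₋₂, qₖ = aₖqₖ₋₁ + qₖ₋₂ (with p₋₁=1, p₋₂=0, q₋₁=0, q₋₂=1):
  k=0: a=4, p=4, q=1
  k=1: a=1, p=5, q=1
  k=2: a=6, p=34, q=7
  k=3: a=1, p=39, q=8

39/8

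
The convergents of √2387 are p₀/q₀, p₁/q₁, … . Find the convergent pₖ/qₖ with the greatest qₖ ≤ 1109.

33467/685

√2387 = [48; 1, 5, 1, 96, …] (period length 4).
Convergents:
  p_0/q_0 = 48/1
  p_1/q_1 = 49/1
  p_2/q_2 = 293/6
  p_3/q_3 = 342/7
  p_4/q_4 = 33125/678
  p_5/q_5 = 33467/685
  p_6/q_6 = 200460/4103
q_5 = 685 ≤ 1109 < 4103 = q_6, so the answer is 33467/685.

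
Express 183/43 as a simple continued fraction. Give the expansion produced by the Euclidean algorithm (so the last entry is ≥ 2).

[4; 3, 1, 10]

183 = 4·43 + 11
43 = 3·11 + 10
11 = 1·10 + 1
10 = 10·1 + 0  (stop)
So 183/43 = [4; 3, 1, 10].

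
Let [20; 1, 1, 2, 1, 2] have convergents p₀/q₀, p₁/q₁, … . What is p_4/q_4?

Using pₖ = aₖpₖ₋₁ + pₖ₋₂, qₖ = aₖqₖ₋₁ + qₖ₋₂ (with p₋₁=1, p₋₂=0, q₋₁=0, q₋₂=1):
  k=0: a=20, p=20, q=1
  k=1: a=1, p=21, q=1
  k=2: a=1, p=41, q=2
  k=3: a=2, p=103, q=5
  k=4: a=1, p=144, q=7

144/7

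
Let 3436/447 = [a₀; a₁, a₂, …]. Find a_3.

5

3436 = 7·447 + 307   →  a_0 = 7
447 = 1·307 + 140   →  a_1 = 1
307 = 2·140 + 27   →  a_2 = 2
140 = 5·27 + 5   →  a_3 = 5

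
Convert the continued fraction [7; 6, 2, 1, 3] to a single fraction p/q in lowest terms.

501/70

Fold from the inside: start with 3/1.
  1 + 1/3 = 4/3
  2 + 3/4 = 11/4
  6 + 4/11 = 70/11
  7 + 11/70 = 501/70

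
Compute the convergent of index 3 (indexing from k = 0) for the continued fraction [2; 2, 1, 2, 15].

Using pₖ = aₖpₖ₋₁ + pₖ₋₂, qₖ = aₖqₖ₋₁ + qₖ₋₂ (with p₋₁=1, p₋₂=0, q₋₁=0, q₋₂=1):
  k=0: a=2, p=2, q=1
  k=1: a=2, p=5, q=2
  k=2: a=1, p=7, q=3
  k=3: a=2, p=19, q=8

19/8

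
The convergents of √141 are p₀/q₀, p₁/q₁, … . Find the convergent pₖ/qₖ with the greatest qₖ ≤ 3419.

18049/1520

√141 = [11; 1, 6, 1, 22, …] (period length 4).
Convergents:
  p_0/q_0 = 11/1
  p_1/q_1 = 12/1
  p_2/q_2 = 83/7
  p_3/q_3 = 95/8
  p_4/q_4 = 2173/183
  p_5/q_5 = 2268/191
  p_6/q_6 = 15781/1329
  p_7/q_7 = 18049/1520
  p_8/q_8 = 412859/34769
q_7 = 1520 ≤ 3419 < 34769 = q_8, so the answer is 18049/1520.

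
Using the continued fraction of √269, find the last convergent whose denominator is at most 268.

√269 = [16; 2, 2, 32, …] (period length 3).
Convergents:
  p_0/q_0 = 16/1
  p_1/q_1 = 33/2
  p_2/q_2 = 82/5
  p_3/q_3 = 2657/162
  p_4/q_4 = 5396/329
q_3 = 162 ≤ 268 < 329 = q_4, so the answer is 2657/162.

2657/162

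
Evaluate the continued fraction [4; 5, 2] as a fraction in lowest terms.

Using pₖ = aₖpₖ₋₁ + pₖ₋₂ and qₖ = aₖqₖ₋₁ + qₖ₋₂:
  k=0: a=4, p=4, q=1
  k=1: a=5, p=21, q=5
  k=2: a=2, p=46, q=11

46/11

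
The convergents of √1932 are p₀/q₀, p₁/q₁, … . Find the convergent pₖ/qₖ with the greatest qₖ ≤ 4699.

85052/1935

√1932 = [43; 1, 20, 1, 86, …] (period length 4).
Convergents:
  p_0/q_0 = 43/1
  p_1/q_1 = 44/1
  p_2/q_2 = 923/21
  p_3/q_3 = 967/22
  p_4/q_4 = 84085/1913
  p_5/q_5 = 85052/1935
  p_6/q_6 = 1785125/40613
q_5 = 1935 ≤ 4699 < 40613 = q_6, so the answer is 85052/1935.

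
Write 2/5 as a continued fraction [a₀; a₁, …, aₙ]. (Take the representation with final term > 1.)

2 = 0·5 + 2
5 = 2·2 + 1
2 = 2·1 + 0  (stop)
So 2/5 = [0; 2, 2].

[0; 2, 2]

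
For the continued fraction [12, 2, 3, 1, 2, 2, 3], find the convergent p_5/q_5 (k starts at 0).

Using pₖ = aₖpₖ₋₁ + pₖ₋₂, qₖ = aₖqₖ₋₁ + qₖ₋₂ (with p₋₁=1, p₋₂=0, q₋₁=0, q₋₂=1):
  k=0: a=12, p=12, q=1
  k=1: a=2, p=25, q=2
  k=2: a=3, p=87, q=7
  k=3: a=1, p=112, q=9
  k=4: a=2, p=311, q=25
  k=5: a=2, p=734, q=59

734/59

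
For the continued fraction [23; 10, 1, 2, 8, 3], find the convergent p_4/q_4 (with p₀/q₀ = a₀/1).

6166/267

Using pₖ = aₖpₖ₋₁ + pₖ₋₂, qₖ = aₖqₖ₋₁ + qₖ₋₂ (with p₋₁=1, p₋₂=0, q₋₁=0, q₋₂=1):
  k=0: a=23, p=23, q=1
  k=1: a=10, p=231, q=10
  k=2: a=1, p=254, q=11
  k=3: a=2, p=739, q=32
  k=4: a=8, p=6166, q=267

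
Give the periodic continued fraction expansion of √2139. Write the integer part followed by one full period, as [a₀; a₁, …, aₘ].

a₀ = ⌊√2139⌋ = 46.
With m₀=0, d₀=1 and mₖ₊₁ = dₖaₖ − mₖ, dₖ₊₁ = (n − mₖ₊₁²)/dₖ, aₖ₊₁ = ⌊(a₀+mₖ₊₁)/dₖ₊₁⌋:
  k=1: m=46, d=23, a=4
  k=2: m=46, d=1, a=92
d=1 and a=2a₀=92 at k=2, so the next step gives (m, d) = (46, 23) again — its k=1 value — and the period has length 2.

[46; 4, 92]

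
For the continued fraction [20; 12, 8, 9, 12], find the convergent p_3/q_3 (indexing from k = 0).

17773/885

Using pₖ = aₖpₖ₋₁ + pₖ₋₂, qₖ = aₖqₖ₋₁ + qₖ₋₂ (with p₋₁=1, p₋₂=0, q₋₁=0, q₋₂=1):
  k=0: a=20, p=20, q=1
  k=1: a=12, p=241, q=12
  k=2: a=8, p=1948, q=97
  k=3: a=9, p=17773, q=885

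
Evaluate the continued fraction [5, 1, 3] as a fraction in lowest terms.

23/4

Fold from the inside: start with 3/1.
  1 + 1/3 = 4/3
  5 + 3/4 = 23/4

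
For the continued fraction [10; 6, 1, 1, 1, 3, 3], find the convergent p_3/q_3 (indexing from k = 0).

132/13

Using pₖ = aₖpₖ₋₁ + pₖ₋₂, qₖ = aₖqₖ₋₁ + qₖ₋₂ (with p₋₁=1, p₋₂=0, q₋₁=0, q₋₂=1):
  k=0: a=10, p=10, q=1
  k=1: a=6, p=61, q=6
  k=2: a=1, p=71, q=7
  k=3: a=1, p=132, q=13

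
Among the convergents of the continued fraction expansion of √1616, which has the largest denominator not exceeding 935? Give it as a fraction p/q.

√1616 = [40; 5, 80, …] (period length 2).
Convergents:
  p_0/q_0 = 40/1
  p_1/q_1 = 201/5
  p_2/q_2 = 16120/401
  p_3/q_3 = 80801/2010
q_2 = 401 ≤ 935 < 2010 = q_3, so the answer is 16120/401.

16120/401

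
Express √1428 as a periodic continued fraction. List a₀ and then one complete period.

[37; 1, 3, 1, 2, 1, 3, 1, 74]

a₀ = ⌊√1428⌋ = 37.
With m₀=0, d₀=1 and mₖ₊₁ = dₖaₖ − mₖ, dₖ₊₁ = (n − mₖ₊₁²)/dₖ, aₖ₊₁ = ⌊(a₀+mₖ₊₁)/dₖ₊₁⌋:
  k=1: m=37, d=59, a=1
  k=2: m=22, d=16, a=3
  k=3: m=26, d=47, a=1
  k=4: m=21, d=21, a=2
  k=5: m=21, d=47, a=1
  k=6: m=26, d=16, a=3
  k=7: m=22, d=59, a=1
  k=8: m=37, d=1, a=74
d=1 and a=2a₀=74 at k=8, so the next step gives (m, d) = (37, 59) again — its k=1 value — and the period has length 8.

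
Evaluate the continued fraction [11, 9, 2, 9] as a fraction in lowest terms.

Fold from the inside: start with 9/1.
  2 + 1/9 = 19/9
  9 + 9/19 = 180/19
  11 + 19/180 = 1999/180

1999/180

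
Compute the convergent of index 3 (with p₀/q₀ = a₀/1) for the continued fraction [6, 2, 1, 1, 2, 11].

Using pₖ = aₖpₖ₋₁ + pₖ₋₂, qₖ = aₖqₖ₋₁ + qₖ₋₂ (with p₋₁=1, p₋₂=0, q₋₁=0, q₋₂=1):
  k=0: a=6, p=6, q=1
  k=1: a=2, p=13, q=2
  k=2: a=1, p=19, q=3
  k=3: a=1, p=32, q=5

32/5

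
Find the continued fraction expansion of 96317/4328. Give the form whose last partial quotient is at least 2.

[22; 3, 1, 13, 2, 18, 2]

96317 = 22*4328 + 1101
4328 = 3*1101 + 1025
1101 = 1*1025 + 76
1025 = 13*76 + 37
76 = 2*37 + 2
37 = 18*2 + 1
2 = 2*1 + 0  (stop)
So 96317/4328 = [22; 3, 1, 13, 2, 18, 2].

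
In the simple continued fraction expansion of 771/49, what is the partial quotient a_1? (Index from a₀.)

1

771 = 15·49 + 36   →  a_0 = 15
49 = 1·36 + 13   →  a_1 = 1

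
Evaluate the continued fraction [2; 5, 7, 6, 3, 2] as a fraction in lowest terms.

3553/1619

Using pₖ = aₖpₖ₋₁ + pₖ₋₂ and qₖ = aₖqₖ₋₁ + qₖ₋₂:
  k=0: a=2, p=2, q=1
  k=1: a=5, p=11, q=5
  k=2: a=7, p=79, q=36
  k=3: a=6, p=485, q=221
  k=4: a=3, p=1534, q=699
  k=5: a=2, p=3553, q=1619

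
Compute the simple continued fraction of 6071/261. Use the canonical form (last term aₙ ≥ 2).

6071 = 23×261 + 68
261 = 3×68 + 57
68 = 1×57 + 11
57 = 5×11 + 2
11 = 5×2 + 1
2 = 2×1 + 0  (stop)
So 6071/261 = [23; 3, 1, 5, 5, 2].

[23; 3, 1, 5, 5, 2]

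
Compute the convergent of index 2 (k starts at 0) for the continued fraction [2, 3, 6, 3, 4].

44/19

Using pₖ = aₖpₖ₋₁ + pₖ₋₂, qₖ = aₖqₖ₋₁ + qₖ₋₂ (with p₋₁=1, p₋₂=0, q₋₁=0, q₋₂=1):
  k=0: a=2, p=2, q=1
  k=1: a=3, p=7, q=3
  k=2: a=6, p=44, q=19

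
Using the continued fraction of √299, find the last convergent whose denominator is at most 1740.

14231/823

√299 = [17; 3, 2, 3, 34, …] (period length 4).
Convergents:
  p_0/q_0 = 17/1
  p_1/q_1 = 52/3
  p_2/q_2 = 121/7
  p_3/q_3 = 415/24
  p_4/q_4 = 14231/823
  p_5/q_5 = 43108/2493
q_4 = 823 ≤ 1740 < 2493 = q_5, so the answer is 14231/823.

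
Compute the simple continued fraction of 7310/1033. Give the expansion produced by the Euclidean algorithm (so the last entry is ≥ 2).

7310 = 7·1033 + 79
1033 = 13·79 + 6
79 = 13·6 + 1
6 = 6·1 + 0  (stop)
So 7310/1033 = [7; 13, 13, 6].

[7; 13, 13, 6]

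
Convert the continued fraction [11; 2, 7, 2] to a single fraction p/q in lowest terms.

367/32

Using pₖ = aₖpₖ₋₁ + pₖ₋₂ and qₖ = aₖqₖ₋₁ + qₖ₋₂:
  k=0: a=11, p=11, q=1
  k=1: a=2, p=23, q=2
  k=2: a=7, p=172, q=15
  k=3: a=2, p=367, q=32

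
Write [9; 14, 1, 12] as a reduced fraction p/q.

Using pₖ = aₖpₖ₋₁ + pₖ₋₂ and qₖ = aₖqₖ₋₁ + qₖ₋₂:
  k=0: a=9, p=9, q=1
  k=1: a=14, p=127, q=14
  k=2: a=1, p=136, q=15
  k=3: a=12, p=1759, q=194

1759/194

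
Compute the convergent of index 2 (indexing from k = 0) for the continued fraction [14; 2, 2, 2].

72/5

Using pₖ = aₖpₖ₋₁ + pₖ₋₂, qₖ = aₖqₖ₋₁ + qₖ₋₂ (with p₋₁=1, p₋₂=0, q₋₁=0, q₋₂=1):
  k=0: a=14, p=14, q=1
  k=1: a=2, p=29, q=2
  k=2: a=2, p=72, q=5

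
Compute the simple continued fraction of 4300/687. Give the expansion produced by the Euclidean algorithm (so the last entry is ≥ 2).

[6; 3, 1, 6, 8, 3]

4300 = 6*687 + 178
687 = 3*178 + 153
178 = 1*153 + 25
153 = 6*25 + 3
25 = 8*3 + 1
3 = 3*1 + 0  (stop)
So 4300/687 = [6; 3, 1, 6, 8, 3].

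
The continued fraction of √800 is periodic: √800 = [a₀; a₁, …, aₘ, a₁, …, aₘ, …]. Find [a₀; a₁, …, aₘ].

[28; 3, 1, 1, 13, 1, 1, 3, 56]

a₀ = ⌊√800⌋ = 28.
With m₀=0, d₀=1 and mₖ₊₁ = dₖaₖ − mₖ, dₖ₊₁ = (n − mₖ₊₁²)/dₖ, aₖ₊₁ = ⌊(a₀+mₖ₊₁)/dₖ₊₁⌋:
  k=1: m=28, d=16, a=3
  k=2: m=20, d=25, a=1
  k=3: m=5, d=31, a=1
  k=4: m=26, d=4, a=13
  k=5: m=26, d=31, a=1
  k=6: m=5, d=25, a=1
  k=7: m=20, d=16, a=3
  k=8: m=28, d=1, a=56
d=1 and a=2a₀=56 at k=8, so the next step gives (m, d) = (28, 16) again — its k=1 value — and the period has length 8.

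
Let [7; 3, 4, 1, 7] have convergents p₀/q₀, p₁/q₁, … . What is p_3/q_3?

Using pₖ = aₖpₖ₋₁ + pₖ₋₂, qₖ = aₖqₖ₋₁ + qₖ₋₂ (with p₋₁=1, p₋₂=0, q₋₁=0, q₋₂=1):
  k=0: a=7, p=7, q=1
  k=1: a=3, p=22, q=3
  k=2: a=4, p=95, q=13
  k=3: a=1, p=117, q=16

117/16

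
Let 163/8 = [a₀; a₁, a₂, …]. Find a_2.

163 = 20·8 + 3   →  a_0 = 20
8 = 2·3 + 2   →  a_1 = 2
3 = 1·2 + 1   →  a_2 = 1

1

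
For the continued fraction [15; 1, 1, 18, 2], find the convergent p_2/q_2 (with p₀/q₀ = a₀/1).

Using pₖ = aₖpₖ₋₁ + pₖ₋₂, qₖ = aₖqₖ₋₁ + qₖ₋₂ (with p₋₁=1, p₋₂=0, q₋₁=0, q₋₂=1):
  k=0: a=15, p=15, q=1
  k=1: a=1, p=16, q=1
  k=2: a=1, p=31, q=2

31/2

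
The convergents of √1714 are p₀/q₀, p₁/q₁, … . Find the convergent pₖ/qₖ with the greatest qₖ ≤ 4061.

85699/2070

√1714 = [41; 2, 2, 82, …] (period length 3).
Convergents:
  p_0/q_0 = 41/1
  p_1/q_1 = 83/2
  p_2/q_2 = 207/5
  p_3/q_3 = 17057/412
  p_4/q_4 = 34321/829
  p_5/q_5 = 85699/2070
  p_6/q_6 = 7061639/170569
q_5 = 2070 ≤ 4061 < 170569 = q_6, so the answer is 85699/2070.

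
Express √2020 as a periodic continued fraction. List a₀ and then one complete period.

[44; 1, 16, 1, 88]

a₀ = ⌊√2020⌋ = 44.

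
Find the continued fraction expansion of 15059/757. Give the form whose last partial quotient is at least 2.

[19; 1, 8, 2, 1, 8, 3]

15059 = 19·757 + 676
757 = 1·676 + 81
676 = 8·81 + 28
81 = 2·28 + 25
28 = 1·25 + 3
25 = 8·3 + 1
3 = 3·1 + 0  (stop)
So 15059/757 = [19; 1, 8, 2, 1, 8, 3].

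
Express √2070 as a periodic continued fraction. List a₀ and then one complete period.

[45; 2, 90]

a₀ = ⌊√2070⌋ = 45.
With m₀=0, d₀=1 and mₖ₊₁ = dₖaₖ − mₖ, dₖ₊₁ = (n − mₖ₊₁²)/dₖ, aₖ₊₁ = ⌊(a₀+mₖ₊₁)/dₖ₊₁⌋:
  k=1: m=45, d=45, a=2
  k=2: m=45, d=1, a=90
d=1 and a=2a₀=90 at k=2, so the next step gives (m, d) = (45, 45) again — its k=1 value — and the period has length 2.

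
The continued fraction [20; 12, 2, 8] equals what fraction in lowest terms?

4257/212

Using pₖ = aₖpₖ₋₁ + pₖ₋₂ and qₖ = aₖqₖ₋₁ + qₖ₋₂:
  k=0: a=20, p=20, q=1
  k=1: a=12, p=241, q=12
  k=2: a=2, p=502, q=25
  k=3: a=8, p=4257, q=212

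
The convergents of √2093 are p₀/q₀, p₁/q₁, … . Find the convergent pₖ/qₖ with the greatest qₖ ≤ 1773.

66977/1464

√2093 = [45; 1, 2, 1, 90, …] (period length 4).
Convergents:
  p_0/q_0 = 45/1
  p_1/q_1 = 46/1
  p_2/q_2 = 137/3
  p_3/q_3 = 183/4
  p_4/q_4 = 16607/363
  p_5/q_5 = 16790/367
  p_6/q_6 = 50187/1097
  p_7/q_7 = 66977/1464
  p_8/q_8 = 6078117/132857
q_7 = 1464 ≤ 1773 < 132857 = q_8, so the answer is 66977/1464.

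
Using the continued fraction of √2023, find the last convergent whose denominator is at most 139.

2024/45

√2023 = [44; 1, 43, 1, 88, …] (period length 4).
Convergents:
  p_0/q_0 = 44/1
  p_1/q_1 = 45/1
  p_2/q_2 = 1979/44
  p_3/q_3 = 2024/45
  p_4/q_4 = 180091/4004
q_3 = 45 ≤ 139 < 4004 = q_4, so the answer is 2024/45.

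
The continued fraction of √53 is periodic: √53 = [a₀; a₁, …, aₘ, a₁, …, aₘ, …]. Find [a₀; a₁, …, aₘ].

a₀ = ⌊√53⌋ = 7.
With m₀=0, d₀=1 and mₖ₊₁ = dₖaₖ − mₖ, dₖ₊₁ = (n − mₖ₊₁²)/dₖ, aₖ₊₁ = ⌊(a₀+mₖ₊₁)/dₖ₊₁⌋:
  k=1: m=7, d=4, a=3
  k=2: m=5, d=7, a=1
  k=3: m=2, d=7, a=1
  k=4: m=5, d=4, a=3
  k=5: m=7, d=1, a=14
d=1 and a=2a₀=14 at k=5, so the next step gives (m, d) = (7, 4) again — its k=1 value — and the period has length 5.

[7; 3, 1, 1, 3, 14]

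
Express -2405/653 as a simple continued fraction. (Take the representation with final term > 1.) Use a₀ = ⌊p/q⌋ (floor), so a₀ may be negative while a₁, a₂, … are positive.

-2405 = -4·653 + 207
653 = 3·207 + 32
207 = 6·32 + 15
32 = 2·15 + 2
15 = 7·2 + 1
2 = 2·1 + 0  (stop)
So -2405/653 = [-4; 3, 6, 2, 7, 2].

[-4; 3, 6, 2, 7, 2]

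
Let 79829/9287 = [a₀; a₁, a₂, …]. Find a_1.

79829 = 8·9287 + 5533   →  a_0 = 8
9287 = 1·5533 + 3754   →  a_1 = 1

1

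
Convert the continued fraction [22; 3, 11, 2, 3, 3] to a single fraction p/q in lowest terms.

Fold from the inside: start with 3/1.
  3 + 1/3 = 10/3
  2 + 3/10 = 23/10
  11 + 10/23 = 263/23
  3 + 23/263 = 812/263
  22 + 263/812 = 18127/812

18127/812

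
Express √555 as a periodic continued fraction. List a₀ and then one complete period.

a₀ = ⌊√555⌋ = 23.
With m₀=0, d₀=1 and mₖ₊₁ = dₖaₖ − mₖ, dₖ₊₁ = (n − mₖ₊₁²)/dₖ, aₖ₊₁ = ⌊(a₀+mₖ₊₁)/dₖ₊₁⌋:
  k=1: m=23, d=26, a=1
  k=2: m=3, d=21, a=1
  k=3: m=18, d=11, a=3
  k=4: m=15, d=30, a=1
  k=5: m=15, d=11, a=3
  k=6: m=18, d=21, a=1
  k=7: m=3, d=26, a=1
  k=8: m=23, d=1, a=46
d=1 and a=2a₀=46 at k=8, so the next step gives (m, d) = (23, 26) again — its k=1 value — and the period has length 8.

[23; 1, 1, 3, 1, 3, 1, 1, 46]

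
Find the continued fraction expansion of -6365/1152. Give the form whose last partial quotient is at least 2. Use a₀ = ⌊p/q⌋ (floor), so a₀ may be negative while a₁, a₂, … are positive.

[-6; 2, 9, 2, 3, 8]

-6365 = -6×1152 + 547
1152 = 2×547 + 58
547 = 9×58 + 25
58 = 2×25 + 8
25 = 3×8 + 1
8 = 8×1 + 0  (stop)
So -6365/1152 = [-6; 2, 9, 2, 3, 8].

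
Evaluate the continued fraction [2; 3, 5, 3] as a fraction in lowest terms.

118/51

Using pₖ = aₖpₖ₋₁ + pₖ₋₂ and qₖ = aₖqₖ₋₁ + qₖ₋₂:
  k=0: a=2, p=2, q=1
  k=1: a=3, p=7, q=3
  k=2: a=5, p=37, q=16
  k=3: a=3, p=118, q=51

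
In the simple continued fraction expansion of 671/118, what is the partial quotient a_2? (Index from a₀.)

671 = 5·118 + 81   →  a_0 = 5
118 = 1·81 + 37   →  a_1 = 1
81 = 2·37 + 7   →  a_2 = 2

2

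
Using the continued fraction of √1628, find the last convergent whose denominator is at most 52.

928/23

√1628 = [40; 2, 1, 6, 1, 2, 80, …] (period length 6).
Convergents:
  p_0/q_0 = 40/1
  p_1/q_1 = 81/2
  p_2/q_2 = 121/3
  p_3/q_3 = 807/20
  p_4/q_4 = 928/23
  p_5/q_5 = 2663/66
q_4 = 23 ≤ 52 < 66 = q_5, so the answer is 928/23.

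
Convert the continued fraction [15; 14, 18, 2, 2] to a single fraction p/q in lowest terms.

19487/1293

Using pₖ = aₖpₖ₋₁ + pₖ₋₂ and qₖ = aₖqₖ₋₁ + qₖ₋₂:
  k=0: a=15, p=15, q=1
  k=1: a=14, p=211, q=14
  k=2: a=18, p=3813, q=253
  k=3: a=2, p=7837, q=520
  k=4: a=2, p=19487, q=1293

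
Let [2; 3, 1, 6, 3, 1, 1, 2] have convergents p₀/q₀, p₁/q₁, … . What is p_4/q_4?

Using pₖ = aₖpₖ₋₁ + pₖ₋₂, qₖ = aₖqₖ₋₁ + qₖ₋₂ (with p₋₁=1, p₋₂=0, q₋₁=0, q₋₂=1):
  k=0: a=2, p=2, q=1
  k=1: a=3, p=7, q=3
  k=2: a=1, p=9, q=4
  k=3: a=6, p=61, q=27
  k=4: a=3, p=192, q=85

192/85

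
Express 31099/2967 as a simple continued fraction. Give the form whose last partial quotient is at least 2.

31099 = 10*2967 + 1429
2967 = 2*1429 + 109
1429 = 13*109 + 12
109 = 9*12 + 1
12 = 12*1 + 0  (stop)
So 31099/2967 = [10; 2, 13, 9, 12].

[10; 2, 13, 9, 12]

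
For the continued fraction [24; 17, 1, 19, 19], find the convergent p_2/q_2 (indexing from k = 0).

433/18

Using pₖ = aₖpₖ₋₁ + pₖ₋₂, qₖ = aₖqₖ₋₁ + qₖ₋₂ (with p₋₁=1, p₋₂=0, q₋₁=0, q₋₂=1):
  k=0: a=24, p=24, q=1
  k=1: a=17, p=409, q=17
  k=2: a=1, p=433, q=18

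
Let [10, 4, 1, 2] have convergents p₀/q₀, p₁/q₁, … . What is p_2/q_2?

Using pₖ = aₖpₖ₋₁ + pₖ₋₂, qₖ = aₖqₖ₋₁ + qₖ₋₂ (with p₋₁=1, p₋₂=0, q₋₁=0, q₋₂=1):
  k=0: a=10, p=10, q=1
  k=1: a=4, p=41, q=4
  k=2: a=1, p=51, q=5

51/5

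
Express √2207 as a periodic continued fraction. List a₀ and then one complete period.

[46; 1, 45, 1, 92]

a₀ = ⌊√2207⌋ = 46.
With m₀=0, d₀=1 and mₖ₊₁ = dₖaₖ − mₖ, dₖ₊₁ = (n − mₖ₊₁²)/dₖ, aₖ₊₁ = ⌊(a₀+mₖ₊₁)/dₖ₊₁⌋:
  k=1: m=46, d=91, a=1
  k=2: m=45, d=2, a=45
  k=3: m=45, d=91, a=1
  k=4: m=46, d=1, a=92
d=1 and a=2a₀=92 at k=4, so the next step gives (m, d) = (46, 91) again — its k=1 value — and the period has length 4.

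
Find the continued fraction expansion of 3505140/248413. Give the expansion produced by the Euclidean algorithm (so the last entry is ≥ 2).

[14; 9, 12, 2, 18, 14, 1, 3]

3505140 = 14×248413 + 27358
248413 = 9×27358 + 2191
27358 = 12×2191 + 1066
2191 = 2×1066 + 59
1066 = 18×59 + 4
59 = 14×4 + 3
4 = 1×3 + 1
3 = 3×1 + 0  (stop)
So 3505140/248413 = [14; 9, 12, 2, 18, 14, 1, 3].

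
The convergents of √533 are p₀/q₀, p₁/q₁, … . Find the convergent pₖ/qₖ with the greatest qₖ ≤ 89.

√533 = [23; 11, 1, 1, 11, 46, …] (period length 5).
Convergents:
  p_0/q_0 = 23/1
  p_1/q_1 = 254/11
  p_2/q_2 = 277/12
  p_3/q_3 = 531/23
  p_4/q_4 = 6118/265
q_3 = 23 ≤ 89 < 265 = q_4, so the answer is 531/23.

531/23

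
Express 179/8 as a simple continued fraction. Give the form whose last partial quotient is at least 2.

179 = 22·8 + 3
8 = 2·3 + 2
3 = 1·2 + 1
2 = 2·1 + 0  (stop)
So 179/8 = [22; 2, 1, 2].

[22; 2, 1, 2]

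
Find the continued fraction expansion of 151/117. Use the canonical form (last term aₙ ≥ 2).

151 = 1×117 + 34
117 = 3×34 + 15
34 = 2×15 + 4
15 = 3×4 + 3
4 = 1×3 + 1
3 = 3×1 + 0  (stop)
So 151/117 = [1; 3, 2, 3, 1, 3].

[1; 3, 2, 3, 1, 3]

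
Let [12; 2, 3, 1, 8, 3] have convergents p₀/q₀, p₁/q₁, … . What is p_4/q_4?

Using pₖ = aₖpₖ₋₁ + pₖ₋₂, qₖ = aₖqₖ₋₁ + qₖ₋₂ (with p₋₁=1, p₋₂=0, q₋₁=0, q₋₂=1):
  k=0: a=12, p=12, q=1
  k=1: a=2, p=25, q=2
  k=2: a=3, p=87, q=7
  k=3: a=1, p=112, q=9
  k=4: a=8, p=983, q=79

983/79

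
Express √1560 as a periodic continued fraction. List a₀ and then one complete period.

[39; 2, 78]

a₀ = ⌊√1560⌋ = 39.
With m₀=0, d₀=1 and mₖ₊₁ = dₖaₖ − mₖ, dₖ₊₁ = (n − mₖ₊₁²)/dₖ, aₖ₊₁ = ⌊(a₀+mₖ₊₁)/dₖ₊₁⌋:
  k=1: m=39, d=39, a=2
  k=2: m=39, d=1, a=78
d=1 and a=2a₀=78 at k=2, so the next step gives (m, d) = (39, 39) again — its k=1 value — and the period has length 2.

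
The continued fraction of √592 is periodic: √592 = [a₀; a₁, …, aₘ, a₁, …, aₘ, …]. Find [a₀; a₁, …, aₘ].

[24; 3, 48]

a₀ = ⌊√592⌋ = 24.
With m₀=0, d₀=1 and mₖ₊₁ = dₖaₖ − mₖ, dₖ₊₁ = (n − mₖ₊₁²)/dₖ, aₖ₊₁ = ⌊(a₀+mₖ₊₁)/dₖ₊₁⌋:
  k=1: m=24, d=16, a=3
  k=2: m=24, d=1, a=48
d=1 and a=2a₀=48 at k=2, so the next step gives (m, d) = (24, 16) again — its k=1 value — and the period has length 2.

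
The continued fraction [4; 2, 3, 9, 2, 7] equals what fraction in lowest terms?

Using pₖ = aₖpₖ₋₁ + pₖ₋₂ and qₖ = aₖqₖ₋₁ + qₖ₋₂:
  k=0: a=4, p=4, q=1
  k=1: a=2, p=9, q=2
  k=2: a=3, p=31, q=7
  k=3: a=9, p=288, q=65
  k=4: a=2, p=607, q=137
  k=5: a=7, p=4537, q=1024

4537/1024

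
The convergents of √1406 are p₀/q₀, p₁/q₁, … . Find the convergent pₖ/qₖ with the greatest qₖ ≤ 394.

11249/300

√1406 = [37; 2, 74, …] (period length 2).
Convergents:
  p_0/q_0 = 37/1
  p_1/q_1 = 75/2
  p_2/q_2 = 5587/149
  p_3/q_3 = 11249/300
  p_4/q_4 = 838013/22349
q_3 = 300 ≤ 394 < 22349 = q_4, so the answer is 11249/300.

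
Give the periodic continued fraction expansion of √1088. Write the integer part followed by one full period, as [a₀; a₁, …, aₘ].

a₀ = ⌊√1088⌋ = 32.
With m₀=0, d₀=1 and mₖ₊₁ = dₖaₖ − mₖ, dₖ₊₁ = (n − mₖ₊₁²)/dₖ, aₖ₊₁ = ⌊(a₀+mₖ₊₁)/dₖ₊₁⌋:
  k=1: m=32, d=64, a=1
  k=2: m=32, d=1, a=64
d=1 and a=2a₀=64 at k=2, so the next step gives (m, d) = (32, 64) again — its k=1 value — and the period has length 2.

[32; 1, 64]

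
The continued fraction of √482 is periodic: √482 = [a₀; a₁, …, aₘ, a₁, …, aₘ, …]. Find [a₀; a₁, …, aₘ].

a₀ = ⌊√482⌋ = 21.
With m₀=0, d₀=1 and mₖ₊₁ = dₖaₖ − mₖ, dₖ₊₁ = (n − mₖ₊₁²)/dₖ, aₖ₊₁ = ⌊(a₀+mₖ₊₁)/dₖ₊₁⌋:
  k=1: m=21, d=41, a=1
  k=2: m=20, d=2, a=20
  k=3: m=20, d=41, a=1
  k=4: m=21, d=1, a=42
d=1 and a=2a₀=42 at k=4, so the next step gives (m, d) = (21, 41) again — its k=1 value — and the period has length 4.

[21; 1, 20, 1, 42]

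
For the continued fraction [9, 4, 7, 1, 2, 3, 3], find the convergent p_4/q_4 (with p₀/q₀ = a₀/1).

878/95

Using pₖ = aₖpₖ₋₁ + pₖ₋₂, qₖ = aₖqₖ₋₁ + qₖ₋₂ (with p₋₁=1, p₋₂=0, q₋₁=0, q₋₂=1):
  k=0: a=9, p=9, q=1
  k=1: a=4, p=37, q=4
  k=2: a=7, p=268, q=29
  k=3: a=1, p=305, q=33
  k=4: a=2, p=878, q=95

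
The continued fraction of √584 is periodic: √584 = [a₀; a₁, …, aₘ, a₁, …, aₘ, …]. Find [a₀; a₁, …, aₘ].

a₀ = ⌊√584⌋ = 24.
With m₀=0, d₀=1 and mₖ₊₁ = dₖaₖ − mₖ, dₖ₊₁ = (n − mₖ₊₁²)/dₖ, aₖ₊₁ = ⌊(a₀+mₖ₊₁)/dₖ₊₁⌋:
  k=1: m=24, d=8, a=6
  k=2: m=24, d=1, a=48
d=1 and a=2a₀=48 at k=2, so the next step gives (m, d) = (24, 8) again — its k=1 value — and the period has length 2.

[24; 6, 48]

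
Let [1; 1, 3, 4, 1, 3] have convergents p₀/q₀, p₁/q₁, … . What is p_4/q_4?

Using pₖ = aₖpₖ₋₁ + pₖ₋₂, qₖ = aₖqₖ₋₁ + qₖ₋₂ (with p₋₁=1, p₋₂=0, q₋₁=0, q₋₂=1):
  k=0: a=1, p=1, q=1
  k=1: a=1, p=2, q=1
  k=2: a=3, p=7, q=4
  k=3: a=4, p=30, q=17
  k=4: a=1, p=37, q=21

37/21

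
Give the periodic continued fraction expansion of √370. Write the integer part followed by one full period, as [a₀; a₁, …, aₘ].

a₀ = ⌊√370⌋ = 19.
With m₀=0, d₀=1 and mₖ₊₁ = dₖaₖ − mₖ, dₖ₊₁ = (n − mₖ₊₁²)/dₖ, aₖ₊₁ = ⌊(a₀+mₖ₊₁)/dₖ₊₁⌋:
  k=1: m=19, d=9, a=4
  k=2: m=17, d=9, a=4
  k=3: m=19, d=1, a=38
d=1 and a=2a₀=38 at k=3, so the next step gives (m, d) = (19, 9) again — its k=1 value — and the period has length 3.

[19; 4, 4, 38]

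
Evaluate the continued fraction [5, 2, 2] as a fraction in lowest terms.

27/5

Fold from the inside: start with 2/1.
  2 + 1/2 = 5/2
  5 + 2/5 = 27/5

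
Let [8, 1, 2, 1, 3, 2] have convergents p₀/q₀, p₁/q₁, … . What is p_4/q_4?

131/15

Using pₖ = aₖpₖ₋₁ + pₖ₋₂, qₖ = aₖqₖ₋₁ + qₖ₋₂ (with p₋₁=1, p₋₂=0, q₋₁=0, q₋₂=1):
  k=0: a=8, p=8, q=1
  k=1: a=1, p=9, q=1
  k=2: a=2, p=26, q=3
  k=3: a=1, p=35, q=4
  k=4: a=3, p=131, q=15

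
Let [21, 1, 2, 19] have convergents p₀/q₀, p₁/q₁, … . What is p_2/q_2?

Using pₖ = aₖpₖ₋₁ + pₖ₋₂, qₖ = aₖqₖ₋₁ + qₖ₋₂ (with p₋₁=1, p₋₂=0, q₋₁=0, q₋₂=1):
  k=0: a=21, p=21, q=1
  k=1: a=1, p=22, q=1
  k=2: a=2, p=65, q=3

65/3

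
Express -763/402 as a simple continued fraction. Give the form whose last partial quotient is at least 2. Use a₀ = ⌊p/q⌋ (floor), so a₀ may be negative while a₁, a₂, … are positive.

-763 = -2×402 + 41
402 = 9×41 + 33
41 = 1×33 + 8
33 = 4×8 + 1
8 = 8×1 + 0  (stop)
So -763/402 = [-2; 9, 1, 4, 8].

[-2; 9, 1, 4, 8]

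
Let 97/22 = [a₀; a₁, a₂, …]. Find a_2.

2

97 = 4·22 + 9   →  a_0 = 4
22 = 2·9 + 4   →  a_1 = 2
9 = 2·4 + 1   →  a_2 = 2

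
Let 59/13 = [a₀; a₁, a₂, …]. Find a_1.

1

59 = 4·13 + 7   →  a_0 = 4
13 = 1·7 + 6   →  a_1 = 1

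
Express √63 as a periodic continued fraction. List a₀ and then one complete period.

[7; 1, 14]

a₀ = ⌊√63⌋ = 7.
With m₀=0, d₀=1 and mₖ₊₁ = dₖaₖ − mₖ, dₖ₊₁ = (n − mₖ₊₁²)/dₖ, aₖ₊₁ = ⌊(a₀+mₖ₊₁)/dₖ₊₁⌋:
  k=1: m=7, d=14, a=1
  k=2: m=7, d=1, a=14
d=1 and a=2a₀=14 at k=2, so the next step gives (m, d) = (7, 14) again — its k=1 value — and the period has length 2.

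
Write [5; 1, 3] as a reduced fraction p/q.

Fold from the inside: start with 3/1.
  1 + 1/3 = 4/3
  5 + 3/4 = 23/4

23/4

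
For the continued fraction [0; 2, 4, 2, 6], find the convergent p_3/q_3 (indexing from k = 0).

9/20

Using pₖ = aₖpₖ₋₁ + pₖ₋₂, qₖ = aₖqₖ₋₁ + qₖ₋₂ (with p₋₁=1, p₋₂=0, q₋₁=0, q₋₂=1):
  k=0: a=0, p=0, q=1
  k=1: a=2, p=1, q=2
  k=2: a=4, p=4, q=9
  k=3: a=2, p=9, q=20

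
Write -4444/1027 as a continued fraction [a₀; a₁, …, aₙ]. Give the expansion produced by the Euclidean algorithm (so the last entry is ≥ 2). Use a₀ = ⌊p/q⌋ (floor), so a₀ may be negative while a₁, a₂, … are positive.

[-5; 1, 2, 17, 1, 2, 6]

-4444 = -5·1027 + 691
1027 = 1·691 + 336
691 = 2·336 + 19
336 = 17·19 + 13
19 = 1·13 + 6
13 = 2·6 + 1
6 = 6·1 + 0  (stop)
So -4444/1027 = [-5; 1, 2, 17, 1, 2, 6].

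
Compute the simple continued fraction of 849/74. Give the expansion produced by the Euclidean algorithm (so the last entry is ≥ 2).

[11; 2, 8, 1, 3]

849 = 11·74 + 35
74 = 2·35 + 4
35 = 8·4 + 3
4 = 1·3 + 1
3 = 3·1 + 0  (stop)
So 849/74 = [11; 2, 8, 1, 3].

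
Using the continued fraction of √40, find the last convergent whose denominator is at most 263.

721/114

√40 = [6; 3, 12, …] (period length 2).
Convergents:
  p_0/q_0 = 6/1
  p_1/q_1 = 19/3
  p_2/q_2 = 234/37
  p_3/q_3 = 721/114
  p_4/q_4 = 8886/1405
q_3 = 114 ≤ 263 < 1405 = q_4, so the answer is 721/114.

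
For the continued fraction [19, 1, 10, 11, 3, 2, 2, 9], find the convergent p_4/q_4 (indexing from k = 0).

Using pₖ = aₖpₖ₋₁ + pₖ₋₂, qₖ = aₖqₖ₋₁ + qₖ₋₂ (with p₋₁=1, p₋₂=0, q₋₁=0, q₋₂=1):
  k=0: a=19, p=19, q=1
  k=1: a=1, p=20, q=1
  k=2: a=10, p=219, q=11
  k=3: a=11, p=2429, q=122
  k=4: a=3, p=7506, q=377

7506/377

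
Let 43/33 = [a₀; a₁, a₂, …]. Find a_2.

43 = 1·33 + 10   →  a_0 = 1
33 = 3·10 + 3   →  a_1 = 3
10 = 3·3 + 1   →  a_2 = 3

3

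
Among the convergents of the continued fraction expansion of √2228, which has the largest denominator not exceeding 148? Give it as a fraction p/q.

5617/119

√2228 = [47; 4, 1, 22, 1, 4, 94, …] (period length 6).
Convergents:
  p_0/q_0 = 47/1
  p_1/q_1 = 189/4
  p_2/q_2 = 236/5
  p_3/q_3 = 5381/114
  p_4/q_4 = 5617/119
  p_5/q_5 = 27849/590
q_4 = 119 ≤ 148 < 590 = q_5, so the answer is 5617/119.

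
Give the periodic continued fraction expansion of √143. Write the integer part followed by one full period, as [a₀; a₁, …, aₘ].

a₀ = ⌊√143⌋ = 11.

[11; 1, 22]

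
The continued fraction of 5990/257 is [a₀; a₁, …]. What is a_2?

5990 = 23·257 + 79   →  a_0 = 23
257 = 3·79 + 20   →  a_1 = 3
79 = 3·20 + 19   →  a_2 = 3

3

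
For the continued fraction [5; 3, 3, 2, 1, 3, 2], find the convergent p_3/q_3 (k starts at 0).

Using pₖ = aₖpₖ₋₁ + pₖ₋₂, qₖ = aₖqₖ₋₁ + qₖ₋₂ (with p₋₁=1, p₋₂=0, q₋₁=0, q₋₂=1):
  k=0: a=5, p=5, q=1
  k=1: a=3, p=16, q=3
  k=2: a=3, p=53, q=10
  k=3: a=2, p=122, q=23

122/23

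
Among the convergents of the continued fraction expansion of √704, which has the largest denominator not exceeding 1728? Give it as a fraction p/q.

42214/1591

√704 = [26; 1, 1, 7, 13, 7, 1, 1, 52, …] (period length 8).
Convergents:
  p_0/q_0 = 26/1
  p_1/q_1 = 27/1
  p_2/q_2 = 53/2
  p_3/q_3 = 398/15
  p_4/q_4 = 5227/197
  p_5/q_5 = 36987/1394
  p_6/q_6 = 42214/1591
  p_7/q_7 = 79201/2985
q_6 = 1591 ≤ 1728 < 2985 = q_7, so the answer is 42214/1591.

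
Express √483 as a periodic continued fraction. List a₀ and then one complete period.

[21; 1, 42]

a₀ = ⌊√483⌋ = 21.
With m₀=0, d₀=1 and mₖ₊₁ = dₖaₖ − mₖ, dₖ₊₁ = (n − mₖ₊₁²)/dₖ, aₖ₊₁ = ⌊(a₀+mₖ₊₁)/dₖ₊₁⌋:
  k=1: m=21, d=42, a=1
  k=2: m=21, d=1, a=42
d=1 and a=2a₀=42 at k=2, so the next step gives (m, d) = (21, 42) again — its k=1 value — and the period has length 2.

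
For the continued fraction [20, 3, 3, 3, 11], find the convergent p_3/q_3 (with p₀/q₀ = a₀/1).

670/33

Using pₖ = aₖpₖ₋₁ + pₖ₋₂, qₖ = aₖqₖ₋₁ + qₖ₋₂ (with p₋₁=1, p₋₂=0, q₋₁=0, q₋₂=1):
  k=0: a=20, p=20, q=1
  k=1: a=3, p=61, q=3
  k=2: a=3, p=203, q=10
  k=3: a=3, p=670, q=33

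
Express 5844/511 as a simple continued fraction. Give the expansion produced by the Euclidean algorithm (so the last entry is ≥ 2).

5844 = 11×511 + 223
511 = 2×223 + 65
223 = 3×65 + 28
65 = 2×28 + 9
28 = 3×9 + 1
9 = 9×1 + 0  (stop)
So 5844/511 = [11; 2, 3, 2, 3, 9].

[11; 2, 3, 2, 3, 9]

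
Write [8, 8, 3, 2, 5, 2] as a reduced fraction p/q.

5587/688

Using pₖ = aₖpₖ₋₁ + pₖ₋₂ and qₖ = aₖqₖ₋₁ + qₖ₋₂:
  k=0: a=8, p=8, q=1
  k=1: a=8, p=65, q=8
  k=2: a=3, p=203, q=25
  k=3: a=2, p=471, q=58
  k=4: a=5, p=2558, q=315
  k=5: a=2, p=5587, q=688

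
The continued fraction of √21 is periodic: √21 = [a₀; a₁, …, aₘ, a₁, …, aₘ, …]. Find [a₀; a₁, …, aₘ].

a₀ = ⌊√21⌋ = 4.
With m₀=0, d₀=1 and mₖ₊₁ = dₖaₖ − mₖ, dₖ₊₁ = (n − mₖ₊₁²)/dₖ, aₖ₊₁ = ⌊(a₀+mₖ₊₁)/dₖ₊₁⌋:
  k=1: m=4, d=5, a=1
  k=2: m=1, d=4, a=1
  k=3: m=3, d=3, a=2
  k=4: m=3, d=4, a=1
  k=5: m=1, d=5, a=1
  k=6: m=4, d=1, a=8
d=1 and a=2a₀=8 at k=6, so the next step gives (m, d) = (4, 5) again — its k=1 value — and the period has length 6.

[4; 1, 1, 2, 1, 1, 8]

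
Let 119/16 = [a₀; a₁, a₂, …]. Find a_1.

119 = 7·16 + 7   →  a_0 = 7
16 = 2·7 + 2   →  a_1 = 2

2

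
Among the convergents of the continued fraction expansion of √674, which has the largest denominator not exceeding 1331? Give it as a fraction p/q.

√674 = [25; 1, 24, 1, 50, …] (period length 4).
Convergents:
  p_0/q_0 = 25/1
  p_1/q_1 = 26/1
  p_2/q_2 = 649/25
  p_3/q_3 = 675/26
  p_4/q_4 = 34399/1325
  p_5/q_5 = 35074/1351
q_4 = 1325 ≤ 1331 < 1351 = q_5, so the answer is 34399/1325.

34399/1325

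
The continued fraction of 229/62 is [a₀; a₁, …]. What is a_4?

1

229 = 3·62 + 43   →  a_0 = 3
62 = 1·43 + 19   →  a_1 = 1
43 = 2·19 + 5   →  a_2 = 2
19 = 3·5 + 4   →  a_3 = 3
5 = 1·4 + 1   →  a_4 = 1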